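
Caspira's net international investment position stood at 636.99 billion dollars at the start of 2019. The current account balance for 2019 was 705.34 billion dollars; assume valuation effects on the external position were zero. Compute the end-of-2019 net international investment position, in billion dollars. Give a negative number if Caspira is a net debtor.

With no valuation effects, change in NIIP = current account = 705.34
End-of-year NIIP = 636.99 + 705.34 = 1342.33

1342.33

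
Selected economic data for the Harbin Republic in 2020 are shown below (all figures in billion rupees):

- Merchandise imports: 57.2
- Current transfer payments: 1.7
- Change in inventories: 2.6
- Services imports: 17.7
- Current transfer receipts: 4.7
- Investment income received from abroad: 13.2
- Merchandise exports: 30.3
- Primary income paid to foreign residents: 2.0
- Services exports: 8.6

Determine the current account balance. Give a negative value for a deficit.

-21.8

Goods balance = 30.3 - 57.2 = -26.9
Services balance = 8.6 - 17.7 = -9.1
Trade balance (goods + services) = -26.9 + (-9.1) = -36.0
Net primary income = 13.2 - 2.0 = 11.2
Net secondary income = 4.7 - 1.7 = 3.0
Current account = -36.0 + 11.2 + 3.0 = -21.8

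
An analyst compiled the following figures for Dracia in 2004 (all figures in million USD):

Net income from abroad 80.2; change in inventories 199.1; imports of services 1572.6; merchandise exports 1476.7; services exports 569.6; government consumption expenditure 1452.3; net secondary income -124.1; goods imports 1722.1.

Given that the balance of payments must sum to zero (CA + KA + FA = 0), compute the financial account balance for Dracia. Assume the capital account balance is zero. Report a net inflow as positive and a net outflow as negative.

1292.3

Goods balance = 1476.7 - 1722.1 = -245.4
Services balance = 569.6 - 1572.6 = -1003.0
Trade balance (goods + services) = -245.4 + (-1003.0) = -1248.4
Net primary income = 80.2
Net secondary income = -124.1
Current account = -1248.4 + 80.2 + (-124.1) = -1292.3
Financial account = -(-1292.3) = 1292.3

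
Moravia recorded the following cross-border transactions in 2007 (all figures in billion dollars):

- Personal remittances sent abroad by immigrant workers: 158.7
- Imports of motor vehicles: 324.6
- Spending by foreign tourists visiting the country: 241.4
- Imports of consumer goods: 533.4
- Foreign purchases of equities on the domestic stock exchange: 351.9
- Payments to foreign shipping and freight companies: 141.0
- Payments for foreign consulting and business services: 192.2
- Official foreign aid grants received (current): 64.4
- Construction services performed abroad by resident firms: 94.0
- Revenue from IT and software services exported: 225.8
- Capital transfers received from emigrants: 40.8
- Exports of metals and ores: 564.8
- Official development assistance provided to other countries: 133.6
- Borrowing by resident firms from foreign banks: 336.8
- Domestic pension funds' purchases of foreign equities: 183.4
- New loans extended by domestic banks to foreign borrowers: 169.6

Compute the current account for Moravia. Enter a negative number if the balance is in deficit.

Goods: -324.6 - 533.4 + 564.8 = -293.2
Services: -141.0 - 192.2 + 241.4 + 94.0 + 225.8 = 228.0
Secondary income: 64.4 - 158.7 - 133.6 = -227.9
Current account = (-293.2) + 228.0 + (-227.9) = -293.1
(Excluded from the current account — financial account: foreign purchases of equities on the domestic stock exchange 351.9, borrowing by resident firms from foreign banks 336.8, domestic pension funds' purchases of foreign equities 183.4, new loans extended by domestic banks to foreign borrowers 169.6; capital account: capital transfers received from emigrants 40.8.)

-293.1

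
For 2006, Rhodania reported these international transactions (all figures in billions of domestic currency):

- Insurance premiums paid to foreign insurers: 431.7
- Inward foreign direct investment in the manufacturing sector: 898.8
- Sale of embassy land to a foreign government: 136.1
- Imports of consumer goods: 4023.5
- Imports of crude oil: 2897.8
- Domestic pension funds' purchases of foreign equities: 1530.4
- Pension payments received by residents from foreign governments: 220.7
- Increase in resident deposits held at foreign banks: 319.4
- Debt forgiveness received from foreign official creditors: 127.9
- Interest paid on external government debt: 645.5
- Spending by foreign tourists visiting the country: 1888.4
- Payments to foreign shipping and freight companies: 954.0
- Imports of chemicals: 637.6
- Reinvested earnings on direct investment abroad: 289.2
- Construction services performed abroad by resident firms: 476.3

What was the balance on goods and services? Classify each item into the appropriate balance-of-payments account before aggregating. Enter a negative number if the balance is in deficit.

Goods: -637.6 - 4023.5 - 2897.8 = -7558.9
Services: -954.0 + 1888.4 + 476.3 - 431.7 = 979.0
Trade balance = -7558.9 + 979.0 = -6579.9
(Excluded from the trade balance — financial account: inward foreign direct investment in the manufacturing sector 898.8, domestic pension funds' purchases of foreign equities 1530.4, increase in resident deposits held at foreign banks 319.4; capital account: sale of embassy land to a foreign government 136.1, debt forgiveness received from foreign official creditors 127.9; secondary income: pension payments received by residents from foreign governments 220.7; primary income: interest paid on external government debt 645.5, reinvested earnings on direct investment abroad 289.2.)

-6579.9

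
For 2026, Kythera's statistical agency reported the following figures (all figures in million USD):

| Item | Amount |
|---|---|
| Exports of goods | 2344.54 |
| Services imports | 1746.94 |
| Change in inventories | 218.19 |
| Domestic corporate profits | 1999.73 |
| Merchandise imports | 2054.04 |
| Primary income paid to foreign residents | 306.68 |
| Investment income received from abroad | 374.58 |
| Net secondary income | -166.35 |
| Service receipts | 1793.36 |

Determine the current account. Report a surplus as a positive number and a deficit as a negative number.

238.47

Goods balance = 2344.54 - 2054.04 = 290.50
Services balance = 1793.36 - 1746.94 = 46.42
Trade balance (goods + services) = 290.50 + 46.42 = 336.92
Net primary income = 374.58 - 306.68 = 67.90
Net secondary income = -166.35
Current account = 336.92 + 67.90 + (-166.35) = 238.47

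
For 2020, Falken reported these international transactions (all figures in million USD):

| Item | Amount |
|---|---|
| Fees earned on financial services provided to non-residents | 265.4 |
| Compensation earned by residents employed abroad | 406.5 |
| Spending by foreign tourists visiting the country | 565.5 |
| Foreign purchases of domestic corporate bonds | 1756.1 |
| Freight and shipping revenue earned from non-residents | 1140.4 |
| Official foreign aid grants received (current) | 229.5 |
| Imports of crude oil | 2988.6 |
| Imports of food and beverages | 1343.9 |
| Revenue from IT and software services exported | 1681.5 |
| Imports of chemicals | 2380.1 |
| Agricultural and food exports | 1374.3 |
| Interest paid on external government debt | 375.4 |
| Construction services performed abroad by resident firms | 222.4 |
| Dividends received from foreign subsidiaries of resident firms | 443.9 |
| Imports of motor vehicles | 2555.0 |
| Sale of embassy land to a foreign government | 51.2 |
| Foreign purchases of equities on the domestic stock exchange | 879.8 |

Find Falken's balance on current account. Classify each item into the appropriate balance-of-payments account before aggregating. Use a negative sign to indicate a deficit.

Goods: -2988.6 + 1374.3 - 1343.9 - 2555.0 - 2380.1 = -7893.3
Services: 565.5 + 265.4 + 1140.4 + 222.4 + 1681.5 = 3875.2
Primary income: 443.9 + 406.5 - 375.4 = 475.0
Secondary income: 229.5
Current account = (-7893.3) + 3875.2 + 475.0 + 229.5 = -3313.6
(Excluded from the current account — financial account: foreign purchases of domestic corporate bonds 1756.1, foreign purchases of equities on the domestic stock exchange 879.8; capital account: sale of embassy land to a foreign government 51.2.)

-3313.6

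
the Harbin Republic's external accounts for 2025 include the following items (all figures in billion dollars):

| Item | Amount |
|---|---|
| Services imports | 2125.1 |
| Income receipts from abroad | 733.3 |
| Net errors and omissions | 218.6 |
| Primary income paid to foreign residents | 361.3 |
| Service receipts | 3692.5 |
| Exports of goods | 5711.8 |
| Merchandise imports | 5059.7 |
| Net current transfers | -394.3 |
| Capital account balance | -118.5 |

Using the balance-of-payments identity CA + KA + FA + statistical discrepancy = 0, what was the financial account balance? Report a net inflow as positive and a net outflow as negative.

Goods balance = 5711.8 - 5059.7 = 652.1
Services balance = 3692.5 - 2125.1 = 1567.4
Trade balance (goods + services) = 652.1 + 1567.4 = 2219.5
Net primary income = 733.3 - 361.3 = 372.0
Net secondary income = -394.3
Current account = 2219.5 + 372.0 + (-394.3) = 2197.2
Financial account = -(2197.2 + (-118.5) + 218.6) = -2297.3

-2297.3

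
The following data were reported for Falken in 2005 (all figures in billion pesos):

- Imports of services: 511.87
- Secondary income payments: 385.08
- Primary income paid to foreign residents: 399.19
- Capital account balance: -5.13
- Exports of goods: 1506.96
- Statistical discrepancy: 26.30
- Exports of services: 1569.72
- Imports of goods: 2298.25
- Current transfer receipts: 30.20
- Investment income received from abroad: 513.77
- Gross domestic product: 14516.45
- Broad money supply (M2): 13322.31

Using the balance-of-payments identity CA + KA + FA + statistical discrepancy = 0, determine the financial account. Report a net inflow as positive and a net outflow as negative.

-47.43

Goods balance = 1506.96 - 2298.25 = -791.29
Services balance = 1569.72 - 511.87 = 1057.85
Trade balance (goods + services) = -791.29 + 1057.85 = 266.56
Net primary income = 513.77 - 399.19 = 114.58
Net secondary income = 30.20 - 385.08 = -354.88
Current account = 266.56 + 114.58 + (-354.88) = 26.26
Financial account = -(26.26 + (-5.13) + 26.30) = -47.43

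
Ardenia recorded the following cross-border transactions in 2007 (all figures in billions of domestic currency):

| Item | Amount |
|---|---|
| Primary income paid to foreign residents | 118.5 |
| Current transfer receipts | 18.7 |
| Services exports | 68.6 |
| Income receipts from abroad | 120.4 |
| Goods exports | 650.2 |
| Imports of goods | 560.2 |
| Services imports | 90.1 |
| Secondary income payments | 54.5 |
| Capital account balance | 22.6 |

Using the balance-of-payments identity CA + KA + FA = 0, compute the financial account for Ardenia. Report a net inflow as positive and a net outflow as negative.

-57.2

Goods balance = 650.2 - 560.2 = 90.0
Services balance = 68.6 - 90.1 = -21.5
Trade balance (goods + services) = 90.0 + (-21.5) = 68.5
Net primary income = 120.4 - 118.5 = 1.9
Net secondary income = 18.7 - 54.5 = -35.8
Current account = 68.5 + 1.9 + (-35.8) = 34.6
Financial account = -(34.6 + 22.6) = -57.2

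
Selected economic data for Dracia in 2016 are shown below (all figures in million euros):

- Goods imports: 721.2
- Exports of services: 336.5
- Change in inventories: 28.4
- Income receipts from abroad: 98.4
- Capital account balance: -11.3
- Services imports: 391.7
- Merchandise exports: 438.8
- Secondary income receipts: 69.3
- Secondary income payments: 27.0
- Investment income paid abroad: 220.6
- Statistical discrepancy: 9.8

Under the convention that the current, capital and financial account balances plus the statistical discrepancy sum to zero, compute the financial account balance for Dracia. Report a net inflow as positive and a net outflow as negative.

419.0

Goods balance = 438.8 - 721.2 = -282.4
Services balance = 336.5 - 391.7 = -55.2
Trade balance (goods + services) = -282.4 + (-55.2) = -337.6
Net primary income = 98.4 - 220.6 = -122.2
Net secondary income = 69.3 - 27.0 = 42.3
Current account = -337.6 + (-122.2) + 42.3 = -417.5
Financial account = -(-417.5 + (-11.3) + 9.8) = 419.0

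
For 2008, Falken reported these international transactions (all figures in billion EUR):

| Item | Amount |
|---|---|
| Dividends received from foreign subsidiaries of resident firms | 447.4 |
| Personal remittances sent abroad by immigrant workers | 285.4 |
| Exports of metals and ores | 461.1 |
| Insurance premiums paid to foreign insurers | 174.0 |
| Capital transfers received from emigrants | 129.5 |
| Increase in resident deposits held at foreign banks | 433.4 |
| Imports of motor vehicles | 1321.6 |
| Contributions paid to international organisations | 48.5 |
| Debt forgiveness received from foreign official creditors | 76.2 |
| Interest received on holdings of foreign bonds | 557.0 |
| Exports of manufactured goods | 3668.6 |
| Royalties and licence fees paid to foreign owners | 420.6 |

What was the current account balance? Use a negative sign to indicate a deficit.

Goods: -1321.6 + 461.1 + 3668.6 = 2808.1
Services: -174.0 - 420.6 = -594.6
Primary income: 557.0 + 447.4 = 1004.4
Secondary income: -48.5 - 285.4 = -333.9
Current account = 2808.1 + (-594.6) + 1004.4 + (-333.9) = 2884.0
(Excluded from the current account — capital account: capital transfers received from emigrants 129.5, debt forgiveness received from foreign official creditors 76.2; financial account: increase in resident deposits held at foreign banks 433.4.)

2884.0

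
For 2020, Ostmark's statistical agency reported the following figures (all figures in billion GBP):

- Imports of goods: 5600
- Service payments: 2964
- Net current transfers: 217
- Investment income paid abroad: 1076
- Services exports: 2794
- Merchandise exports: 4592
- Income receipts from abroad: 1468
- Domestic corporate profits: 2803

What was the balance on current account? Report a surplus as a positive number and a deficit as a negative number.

Goods balance = 4592 - 5600 = -1008
Services balance = 2794 - 2964 = -170
Trade balance (goods + services) = -1008 + (-170) = -1178
Net primary income = 1468 - 1076 = 392
Net secondary income = 217
Current account = -1178 + 392 + 217 = -569

-569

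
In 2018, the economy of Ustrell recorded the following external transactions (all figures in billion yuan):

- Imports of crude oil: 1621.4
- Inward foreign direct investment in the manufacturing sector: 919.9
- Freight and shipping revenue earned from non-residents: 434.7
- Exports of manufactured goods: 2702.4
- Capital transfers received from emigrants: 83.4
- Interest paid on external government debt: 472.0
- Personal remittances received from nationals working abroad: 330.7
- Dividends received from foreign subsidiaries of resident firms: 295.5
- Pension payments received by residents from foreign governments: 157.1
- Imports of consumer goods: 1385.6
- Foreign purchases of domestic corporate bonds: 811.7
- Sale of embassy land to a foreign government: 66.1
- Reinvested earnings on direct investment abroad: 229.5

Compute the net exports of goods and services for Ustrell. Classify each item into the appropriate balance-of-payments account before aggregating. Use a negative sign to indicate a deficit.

130.1

Goods: -1385.6 - 1621.4 + 2702.4 = -304.6
Services: 434.7
Trade balance = -304.6 + 434.7 = 130.1
(Excluded from the trade balance — financial account: inward foreign direct investment in the manufacturing sector 919.9, foreign purchases of domestic corporate bonds 811.7; capital account: capital transfers received from emigrants 83.4, sale of embassy land to a foreign government 66.1; primary income: interest paid on external government debt 472.0, dividends received from foreign subsidiaries of resident firms 295.5, reinvested earnings on direct investment abroad 229.5; secondary income: personal remittances received from nationals working abroad 330.7, pension payments received by residents from foreign governments 157.1.)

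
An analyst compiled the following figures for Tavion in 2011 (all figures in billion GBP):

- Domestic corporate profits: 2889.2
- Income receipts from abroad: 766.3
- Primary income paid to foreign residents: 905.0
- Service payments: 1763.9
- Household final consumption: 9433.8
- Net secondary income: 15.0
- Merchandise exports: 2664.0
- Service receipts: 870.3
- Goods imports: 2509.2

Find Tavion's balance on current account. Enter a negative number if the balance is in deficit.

-862.5

Goods balance = 2664.0 - 2509.2 = 154.8
Services balance = 870.3 - 1763.9 = -893.6
Trade balance (goods + services) = 154.8 + (-893.6) = -738.8
Net primary income = 766.3 - 905.0 = -138.7
Net secondary income = 15.0
Current account = -738.8 + (-138.7) + 15.0 = -862.5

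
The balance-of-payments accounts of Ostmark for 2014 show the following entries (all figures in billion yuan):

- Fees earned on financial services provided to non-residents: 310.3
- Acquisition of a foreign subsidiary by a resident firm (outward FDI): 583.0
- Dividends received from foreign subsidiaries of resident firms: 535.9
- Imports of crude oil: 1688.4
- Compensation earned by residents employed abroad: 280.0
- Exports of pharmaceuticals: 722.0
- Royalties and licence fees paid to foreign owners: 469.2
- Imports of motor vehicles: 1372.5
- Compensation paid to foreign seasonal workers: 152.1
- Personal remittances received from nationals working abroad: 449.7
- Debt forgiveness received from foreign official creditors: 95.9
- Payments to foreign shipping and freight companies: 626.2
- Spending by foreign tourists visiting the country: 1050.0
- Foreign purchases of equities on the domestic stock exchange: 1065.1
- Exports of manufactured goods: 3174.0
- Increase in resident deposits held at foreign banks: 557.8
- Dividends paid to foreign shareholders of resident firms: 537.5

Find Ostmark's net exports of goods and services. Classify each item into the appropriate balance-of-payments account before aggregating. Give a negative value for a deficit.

Goods: 3174.0 - 1688.4 - 1372.5 + 722.0 = 835.1
Services: 310.3 - 469.2 - 626.2 + 1050.0 = 264.9
Trade balance = 835.1 + 264.9 = 1100.0
(Excluded from the trade balance — financial account: acquisition of a foreign subsidiary by a resident firm (outward FDI) 583.0, foreign purchases of equities on the domestic stock exchange 1065.1, increase in resident deposits held at foreign banks 557.8; primary income: dividends received from foreign subsidiaries of resident firms 535.9, compensation earned by residents employed abroad 280.0, compensation paid to foreign seasonal workers 152.1, dividends paid to foreign shareholders of resident firms 537.5; secondary income: personal remittances received from nationals working abroad 449.7; capital account: debt forgiveness received from foreign official creditors 95.9.)

1100.0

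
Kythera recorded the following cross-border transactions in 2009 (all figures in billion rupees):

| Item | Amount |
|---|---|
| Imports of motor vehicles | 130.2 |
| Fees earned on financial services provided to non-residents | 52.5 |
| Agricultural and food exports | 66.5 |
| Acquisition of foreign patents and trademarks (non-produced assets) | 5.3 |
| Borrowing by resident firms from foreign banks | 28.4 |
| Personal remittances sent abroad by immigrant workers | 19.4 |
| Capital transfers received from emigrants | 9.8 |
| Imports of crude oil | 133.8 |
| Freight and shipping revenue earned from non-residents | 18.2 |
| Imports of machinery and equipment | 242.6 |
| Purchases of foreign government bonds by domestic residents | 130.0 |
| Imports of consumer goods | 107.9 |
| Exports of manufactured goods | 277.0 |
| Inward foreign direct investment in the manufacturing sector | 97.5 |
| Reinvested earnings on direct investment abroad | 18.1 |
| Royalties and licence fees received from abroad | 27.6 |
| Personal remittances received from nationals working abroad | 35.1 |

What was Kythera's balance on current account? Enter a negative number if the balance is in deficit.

-138.9

Goods: 66.5 - 130.2 - 242.6 - 107.9 + 277.0 - 133.8 = -271.0
Services: 52.5 + 27.6 + 18.2 = 98.3
Primary income: 18.1
Secondary income: -19.4 + 35.1 = 15.7
Current account = (-271.0) + 98.3 + 18.1 + 15.7 = -138.9
(Excluded from the current account — capital account: acquisition of foreign patents and trademarks (non-produced assets) 5.3, capital transfers received from emigrants 9.8; financial account: borrowing by resident firms from foreign banks 28.4, purchases of foreign government bonds by domestic residents 130.0, inward foreign direct investment in the manufacturing sector 97.5.)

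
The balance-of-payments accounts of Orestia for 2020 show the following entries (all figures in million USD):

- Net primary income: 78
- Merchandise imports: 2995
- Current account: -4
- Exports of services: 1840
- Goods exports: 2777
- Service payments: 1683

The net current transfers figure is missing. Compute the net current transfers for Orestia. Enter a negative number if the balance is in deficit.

Current account = goods balance + services balance + net primary income + net secondary income
Sum of the known components = 17
Net current transfers = CA - (known components) = -4 - 17 = -21

-21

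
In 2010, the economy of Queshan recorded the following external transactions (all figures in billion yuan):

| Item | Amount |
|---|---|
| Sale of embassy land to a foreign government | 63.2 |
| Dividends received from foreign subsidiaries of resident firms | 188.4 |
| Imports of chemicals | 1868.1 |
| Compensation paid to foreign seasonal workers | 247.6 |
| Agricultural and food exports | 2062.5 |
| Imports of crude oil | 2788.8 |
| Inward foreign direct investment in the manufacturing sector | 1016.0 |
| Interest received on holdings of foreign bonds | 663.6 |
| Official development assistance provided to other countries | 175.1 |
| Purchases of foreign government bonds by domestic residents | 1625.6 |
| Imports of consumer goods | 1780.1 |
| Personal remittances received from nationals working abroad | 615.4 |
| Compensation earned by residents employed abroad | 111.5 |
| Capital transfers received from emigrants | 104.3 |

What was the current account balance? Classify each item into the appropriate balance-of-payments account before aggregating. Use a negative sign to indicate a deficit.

-3218.3

Goods: -2788.8 - 1868.1 - 1780.1 + 2062.5 = -4374.5
Primary income: 188.4 - 247.6 + 663.6 + 111.5 = 715.9
Secondary income: 615.4 - 175.1 = 440.3
Current account = (-4374.5) + 715.9 + 440.3 = -3218.3
(Excluded from the current account — capital account: sale of embassy land to a foreign government 63.2, capital transfers received from emigrants 104.3; financial account: inward foreign direct investment in the manufacturing sector 1016.0, purchases of foreign government bonds by domestic residents 1625.6.)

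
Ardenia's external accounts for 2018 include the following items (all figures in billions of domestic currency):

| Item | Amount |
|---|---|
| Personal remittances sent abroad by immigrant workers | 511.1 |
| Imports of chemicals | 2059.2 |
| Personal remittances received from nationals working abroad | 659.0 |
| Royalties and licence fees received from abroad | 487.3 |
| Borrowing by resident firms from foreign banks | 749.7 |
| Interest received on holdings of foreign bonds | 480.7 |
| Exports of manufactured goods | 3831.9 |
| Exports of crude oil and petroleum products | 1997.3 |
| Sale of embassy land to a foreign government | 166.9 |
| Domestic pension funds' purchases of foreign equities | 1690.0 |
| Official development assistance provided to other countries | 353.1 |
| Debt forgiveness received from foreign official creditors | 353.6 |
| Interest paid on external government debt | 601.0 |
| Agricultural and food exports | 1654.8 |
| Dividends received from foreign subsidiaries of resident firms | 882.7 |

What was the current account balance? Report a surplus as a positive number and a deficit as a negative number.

6469.3

Goods: 1997.3 + 3831.9 + 1654.8 - 2059.2 = 5424.8
Services: 487.3
Primary income: 480.7 + 882.7 - 601.0 = 762.4
Secondary income: -353.1 - 511.1 + 659.0 = -205.2
Current account = 5424.8 + 487.3 + 762.4 + (-205.2) = 6469.3
(Excluded from the current account — financial account: borrowing by resident firms from foreign banks 749.7, domestic pension funds' purchases of foreign equities 1690.0; capital account: sale of embassy land to a foreign government 166.9, debt forgiveness received from foreign official creditors 353.6.)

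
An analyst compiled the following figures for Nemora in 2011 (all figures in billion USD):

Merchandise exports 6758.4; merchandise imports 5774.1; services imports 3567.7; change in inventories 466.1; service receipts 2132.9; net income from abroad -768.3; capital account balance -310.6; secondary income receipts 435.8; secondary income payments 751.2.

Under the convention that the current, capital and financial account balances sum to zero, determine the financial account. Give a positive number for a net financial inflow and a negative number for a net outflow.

1844.8

Goods balance = 6758.4 - 5774.1 = 984.3
Services balance = 2132.9 - 3567.7 = -1434.8
Trade balance (goods + services) = 984.3 + (-1434.8) = -450.5
Net primary income = -768.3
Net secondary income = 435.8 - 751.2 = -315.4
Current account = -450.5 + (-768.3) + (-315.4) = -1534.2
Financial account = -(-1534.2 + (-310.6)) = 1844.8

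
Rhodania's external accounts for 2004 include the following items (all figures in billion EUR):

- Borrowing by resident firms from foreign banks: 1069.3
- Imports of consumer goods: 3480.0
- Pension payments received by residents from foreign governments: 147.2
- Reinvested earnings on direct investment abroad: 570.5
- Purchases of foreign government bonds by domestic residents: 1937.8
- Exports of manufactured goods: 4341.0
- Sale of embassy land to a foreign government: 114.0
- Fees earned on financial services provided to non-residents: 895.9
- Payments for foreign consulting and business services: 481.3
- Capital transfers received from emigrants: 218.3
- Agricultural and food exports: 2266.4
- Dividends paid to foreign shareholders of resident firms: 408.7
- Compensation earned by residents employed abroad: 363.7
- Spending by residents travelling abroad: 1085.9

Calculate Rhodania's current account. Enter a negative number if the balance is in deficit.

Goods: 2266.4 - 3480.0 + 4341.0 = 3127.4
Services: 895.9 - 1085.9 - 481.3 = -671.3
Primary income: 570.5 - 408.7 + 363.7 = 525.5
Secondary income: 147.2
Current account = 3127.4 + (-671.3) + 525.5 + 147.2 = 3128.8
(Excluded from the current account — financial account: borrowing by resident firms from foreign banks 1069.3, purchases of foreign government bonds by domestic residents 1937.8; capital account: sale of embassy land to a foreign government 114.0, capital transfers received from emigrants 218.3.)

3128.8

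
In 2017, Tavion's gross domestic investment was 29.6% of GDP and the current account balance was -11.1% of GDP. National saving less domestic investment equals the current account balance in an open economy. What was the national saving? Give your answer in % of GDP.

S - I = CA (net lending to the rest of the world).
S = I + CA = 29.6 + (-11.1) = 18.5

18.5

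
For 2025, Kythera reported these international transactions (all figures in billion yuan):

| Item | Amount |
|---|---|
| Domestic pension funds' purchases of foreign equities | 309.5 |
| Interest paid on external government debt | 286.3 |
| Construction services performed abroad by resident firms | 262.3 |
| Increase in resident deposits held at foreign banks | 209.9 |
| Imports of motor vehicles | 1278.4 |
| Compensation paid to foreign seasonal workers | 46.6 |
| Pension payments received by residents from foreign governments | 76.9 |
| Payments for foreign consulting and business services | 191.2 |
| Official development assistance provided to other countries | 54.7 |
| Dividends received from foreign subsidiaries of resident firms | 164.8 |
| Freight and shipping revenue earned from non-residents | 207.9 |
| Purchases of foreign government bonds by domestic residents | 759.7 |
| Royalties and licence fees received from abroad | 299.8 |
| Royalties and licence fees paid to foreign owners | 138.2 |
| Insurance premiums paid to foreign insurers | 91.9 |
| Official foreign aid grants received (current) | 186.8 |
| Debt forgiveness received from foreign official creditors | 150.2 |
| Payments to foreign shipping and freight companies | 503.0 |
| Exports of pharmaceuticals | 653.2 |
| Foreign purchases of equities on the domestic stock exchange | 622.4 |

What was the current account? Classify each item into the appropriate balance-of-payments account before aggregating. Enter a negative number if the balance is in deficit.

-738.6

Goods: 653.2 - 1278.4 = -625.2
Services: -191.2 - 138.2 + 262.3 - 503.0 - 91.9 + 207.9 + 299.8 = -154.3
Primary income: -286.3 + 164.8 - 46.6 = -168.1
Secondary income: -54.7 + 76.9 + 186.8 = 209.0
Current account = (-625.2) + (-154.3) + (-168.1) + 209.0 = -738.6
(Excluded from the current account — financial account: domestic pension funds' purchases of foreign equities 309.5, increase in resident deposits held at foreign banks 209.9, purchases of foreign government bonds by domestic residents 759.7, foreign purchases of equities on the domestic stock exchange 622.4; capital account: debt forgiveness received from foreign official creditors 150.2.)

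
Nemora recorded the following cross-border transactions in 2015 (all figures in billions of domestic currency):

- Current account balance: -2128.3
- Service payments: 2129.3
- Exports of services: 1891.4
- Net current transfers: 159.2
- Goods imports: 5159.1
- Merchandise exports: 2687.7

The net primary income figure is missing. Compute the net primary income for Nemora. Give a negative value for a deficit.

421.8

Current account = goods balance + services balance + net primary income + net secondary income
Sum of the known components = -2550.1
Net primary income = CA - (known components) = -2128.3 - (-2550.1) = 421.8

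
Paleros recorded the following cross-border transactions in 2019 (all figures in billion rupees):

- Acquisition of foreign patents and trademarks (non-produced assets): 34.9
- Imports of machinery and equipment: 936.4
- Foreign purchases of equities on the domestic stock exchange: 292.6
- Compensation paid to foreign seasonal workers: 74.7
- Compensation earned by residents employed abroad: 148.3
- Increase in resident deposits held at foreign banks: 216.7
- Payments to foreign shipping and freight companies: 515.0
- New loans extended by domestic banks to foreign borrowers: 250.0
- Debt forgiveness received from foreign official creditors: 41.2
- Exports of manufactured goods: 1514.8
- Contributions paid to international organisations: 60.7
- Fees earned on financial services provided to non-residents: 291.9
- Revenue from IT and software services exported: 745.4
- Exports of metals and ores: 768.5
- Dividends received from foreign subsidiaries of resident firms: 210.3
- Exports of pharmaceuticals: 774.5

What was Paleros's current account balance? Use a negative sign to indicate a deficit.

2866.9

Goods: -936.4 + 1514.8 + 774.5 + 768.5 = 2121.4
Services: 291.9 + 745.4 - 515.0 = 522.3
Primary income: -74.7 + 148.3 + 210.3 = 283.9
Secondary income: -60.7
Current account = 2121.4 + 522.3 + 283.9 + (-60.7) = 2866.9
(Excluded from the current account — capital account: acquisition of foreign patents and trademarks (non-produced assets) 34.9, debt forgiveness received from foreign official creditors 41.2; financial account: foreign purchases of equities on the domestic stock exchange 292.6, increase in resident deposits held at foreign banks 216.7, new loans extended by domestic banks to foreign borrowers 250.0.)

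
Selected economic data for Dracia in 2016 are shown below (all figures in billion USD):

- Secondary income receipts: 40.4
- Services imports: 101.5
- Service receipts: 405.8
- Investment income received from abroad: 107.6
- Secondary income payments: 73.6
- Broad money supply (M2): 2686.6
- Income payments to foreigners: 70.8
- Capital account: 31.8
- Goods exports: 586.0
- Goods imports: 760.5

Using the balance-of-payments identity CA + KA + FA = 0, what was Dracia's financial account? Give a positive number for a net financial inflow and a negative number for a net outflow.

-165.2

Goods balance = 586.0 - 760.5 = -174.5
Services balance = 405.8 - 101.5 = 304.3
Trade balance (goods + services) = -174.5 + 304.3 = 129.8
Net primary income = 107.6 - 70.8 = 36.8
Net secondary income = 40.4 - 73.6 = -33.2
Current account = 129.8 + 36.8 + (-33.2) = 133.4
Financial account = -(133.4 + 31.8) = -165.2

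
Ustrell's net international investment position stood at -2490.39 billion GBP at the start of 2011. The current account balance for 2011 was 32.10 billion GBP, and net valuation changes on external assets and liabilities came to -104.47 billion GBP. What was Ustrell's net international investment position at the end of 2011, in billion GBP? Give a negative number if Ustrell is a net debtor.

Change in NIIP = current account + net valuation change = 32.10 + (-104.47) = -72.37
End-of-year NIIP = -2490.39 + (-72.37) = -2562.76

-2562.76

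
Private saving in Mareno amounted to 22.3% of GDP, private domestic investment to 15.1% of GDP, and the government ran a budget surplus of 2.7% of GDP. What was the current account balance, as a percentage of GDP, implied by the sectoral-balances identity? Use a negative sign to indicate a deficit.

By the sectoral-balances identity, CA = (S_private - I) + (T - G).
Private balance = 22.3 - 15.1 = 7.2
Government balance (T - G) = 2.7
CA = 7.2 + 2.7 = 9.9

9.9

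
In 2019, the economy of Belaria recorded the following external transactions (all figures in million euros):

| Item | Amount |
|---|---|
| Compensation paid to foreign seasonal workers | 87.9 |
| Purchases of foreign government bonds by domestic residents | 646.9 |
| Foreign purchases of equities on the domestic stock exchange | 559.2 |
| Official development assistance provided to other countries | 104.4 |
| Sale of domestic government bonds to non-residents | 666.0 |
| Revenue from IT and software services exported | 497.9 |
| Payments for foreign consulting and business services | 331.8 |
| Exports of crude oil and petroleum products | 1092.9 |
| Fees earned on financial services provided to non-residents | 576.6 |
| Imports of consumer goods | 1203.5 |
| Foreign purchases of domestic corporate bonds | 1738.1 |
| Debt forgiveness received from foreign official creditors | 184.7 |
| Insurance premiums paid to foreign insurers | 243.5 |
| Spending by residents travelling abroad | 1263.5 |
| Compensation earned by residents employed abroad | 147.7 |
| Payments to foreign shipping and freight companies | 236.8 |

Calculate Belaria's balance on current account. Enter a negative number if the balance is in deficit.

Goods: 1092.9 - 1203.5 = -110.6
Services: -236.8 - 243.5 + 576.6 + 497.9 - 331.8 - 1263.5 = -1001.1
Primary income: 147.7 - 87.9 = 59.8
Secondary income: -104.4
Current account = (-110.6) + (-1001.1) + 59.8 + (-104.4) = -1156.3
(Excluded from the current account — financial account: purchases of foreign government bonds by domestic residents 646.9, foreign purchases of equities on the domestic stock exchange 559.2, sale of domestic government bonds to non-residents 666.0, foreign purchases of domestic corporate bonds 1738.1; capital account: debt forgiveness received from foreign official creditors 184.7.)

-1156.3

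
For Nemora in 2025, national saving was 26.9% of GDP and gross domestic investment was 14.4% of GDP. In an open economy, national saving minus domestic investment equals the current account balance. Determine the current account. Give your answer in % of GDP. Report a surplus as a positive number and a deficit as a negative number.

12.5

S - I = CA (net lending to the rest of the world).
CA = S - I = 26.9 - 14.4 = 12.5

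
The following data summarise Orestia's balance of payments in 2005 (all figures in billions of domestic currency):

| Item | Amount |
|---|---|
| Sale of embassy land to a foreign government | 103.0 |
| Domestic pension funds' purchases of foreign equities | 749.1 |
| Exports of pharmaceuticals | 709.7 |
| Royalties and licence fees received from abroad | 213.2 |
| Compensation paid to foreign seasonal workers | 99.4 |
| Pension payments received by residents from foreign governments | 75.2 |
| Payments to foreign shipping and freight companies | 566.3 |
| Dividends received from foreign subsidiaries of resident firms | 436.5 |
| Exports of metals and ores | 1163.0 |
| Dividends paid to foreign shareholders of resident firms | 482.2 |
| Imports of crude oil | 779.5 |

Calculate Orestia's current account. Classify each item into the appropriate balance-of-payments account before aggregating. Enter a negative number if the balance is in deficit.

Goods: 1163.0 - 779.5 + 709.7 = 1093.2
Services: 213.2 - 566.3 = -353.1
Primary income: -482.2 + 436.5 - 99.4 = -145.1
Secondary income: 75.2
Current account = 1093.2 + (-353.1) + (-145.1) + 75.2 = 670.2
(Excluded from the current account — capital account: sale of embassy land to a foreign government 103.0; financial account: domestic pension funds' purchases of foreign equities 749.1.)

670.2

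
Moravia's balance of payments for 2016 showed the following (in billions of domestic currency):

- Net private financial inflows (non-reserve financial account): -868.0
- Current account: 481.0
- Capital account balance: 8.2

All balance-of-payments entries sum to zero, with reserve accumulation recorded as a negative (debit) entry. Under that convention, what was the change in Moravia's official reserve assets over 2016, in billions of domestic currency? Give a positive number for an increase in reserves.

-378.8

Official reserve transactions balance = -(481.0 + 8.2 + (-868.0)) = 378.8
An accumulation of reserves is recorded as a debit (negative entry), so the change in the stock of reserves is the negative of that balance.
Change in official reserves = -(378.8) = -378.8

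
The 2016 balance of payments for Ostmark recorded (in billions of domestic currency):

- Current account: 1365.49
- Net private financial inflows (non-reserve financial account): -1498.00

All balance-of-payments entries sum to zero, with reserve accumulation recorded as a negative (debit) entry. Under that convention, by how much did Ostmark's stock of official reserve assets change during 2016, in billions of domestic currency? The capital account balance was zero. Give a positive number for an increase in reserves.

Official reserve transactions balance = -(1365.49 + (-1498.00)) = 132.51
An accumulation of reserves is recorded as a debit (negative entry), so the change in the stock of reserves is the negative of that balance.
Change in official reserves = -(132.51) = -132.51

-132.51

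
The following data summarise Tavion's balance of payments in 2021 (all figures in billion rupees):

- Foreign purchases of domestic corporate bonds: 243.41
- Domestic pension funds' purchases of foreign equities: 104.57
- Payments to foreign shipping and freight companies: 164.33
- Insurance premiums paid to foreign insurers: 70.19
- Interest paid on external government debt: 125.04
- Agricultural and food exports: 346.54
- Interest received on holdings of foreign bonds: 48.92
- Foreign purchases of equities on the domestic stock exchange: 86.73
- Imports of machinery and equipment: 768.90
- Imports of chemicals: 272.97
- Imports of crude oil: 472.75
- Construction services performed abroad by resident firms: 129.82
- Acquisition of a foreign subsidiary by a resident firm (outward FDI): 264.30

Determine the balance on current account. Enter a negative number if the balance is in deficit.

-1348.90

Goods: -472.75 - 768.90 + 346.54 - 272.97 = -1168.08
Services: -164.33 + 129.82 - 70.19 = -104.70
Primary income: -125.04 + 48.92 = -76.12
Current account = (-1168.08) + (-104.70) + (-76.12) = -1348.90
(Excluded from the current account — financial account: foreign purchases of domestic corporate bonds 243.41, domestic pension funds' purchases of foreign equities 104.57, foreign purchases of equities on the domestic stock exchange 86.73, acquisition of a foreign subsidiary by a resident firm (outward FDI) 264.30.)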